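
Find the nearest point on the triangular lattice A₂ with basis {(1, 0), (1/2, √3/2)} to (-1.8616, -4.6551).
(-1.5, -4.33)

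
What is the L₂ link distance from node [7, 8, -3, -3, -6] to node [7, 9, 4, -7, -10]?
9.05539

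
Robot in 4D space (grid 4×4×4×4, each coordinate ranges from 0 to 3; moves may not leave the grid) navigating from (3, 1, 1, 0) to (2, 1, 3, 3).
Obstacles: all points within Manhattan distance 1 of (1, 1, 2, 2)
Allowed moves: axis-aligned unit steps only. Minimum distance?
6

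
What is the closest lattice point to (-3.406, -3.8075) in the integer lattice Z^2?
(-3, -4)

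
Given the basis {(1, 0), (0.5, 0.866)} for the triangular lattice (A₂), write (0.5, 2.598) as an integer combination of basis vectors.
-b₁ + 3b₂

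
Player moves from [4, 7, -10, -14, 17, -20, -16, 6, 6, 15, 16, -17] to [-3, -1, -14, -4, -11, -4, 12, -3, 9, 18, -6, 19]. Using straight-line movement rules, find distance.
62.7057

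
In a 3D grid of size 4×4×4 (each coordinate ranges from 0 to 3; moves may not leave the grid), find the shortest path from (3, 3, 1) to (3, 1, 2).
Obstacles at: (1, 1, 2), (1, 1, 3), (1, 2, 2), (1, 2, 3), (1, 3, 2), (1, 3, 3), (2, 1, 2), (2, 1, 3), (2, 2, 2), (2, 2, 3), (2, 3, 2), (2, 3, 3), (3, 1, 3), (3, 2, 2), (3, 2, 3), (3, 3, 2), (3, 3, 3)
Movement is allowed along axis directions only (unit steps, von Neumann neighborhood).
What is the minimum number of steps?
3
(one shortest path: (3, 3, 1) → (3, 2, 1) → (3, 1, 1) → (3, 1, 2))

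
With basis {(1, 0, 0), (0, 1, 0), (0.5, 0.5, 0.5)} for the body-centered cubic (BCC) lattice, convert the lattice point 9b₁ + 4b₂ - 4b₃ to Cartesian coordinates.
(7, 2, -2)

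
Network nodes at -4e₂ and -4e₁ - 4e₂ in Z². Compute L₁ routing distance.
4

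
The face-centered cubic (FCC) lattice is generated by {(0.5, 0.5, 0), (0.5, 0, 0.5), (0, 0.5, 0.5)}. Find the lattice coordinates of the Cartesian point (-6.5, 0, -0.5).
-6b₁ - 7b₂ + 6b₃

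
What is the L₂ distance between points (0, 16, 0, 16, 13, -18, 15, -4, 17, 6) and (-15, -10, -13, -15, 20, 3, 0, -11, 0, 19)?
57.0351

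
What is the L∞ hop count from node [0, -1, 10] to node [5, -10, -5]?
15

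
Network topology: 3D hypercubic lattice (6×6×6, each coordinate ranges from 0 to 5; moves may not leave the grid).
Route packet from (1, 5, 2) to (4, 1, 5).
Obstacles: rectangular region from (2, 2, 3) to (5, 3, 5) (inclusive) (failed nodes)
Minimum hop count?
10
(one shortest path: (1, 5, 2) → (2, 5, 2) → (3, 5, 2) → (4, 5, 2) → (4, 4, 2) → (4, 3, 2) → (4, 2, 2) → (4, 1, 2) → (4, 1, 3) → (4, 1, 4) → (4, 1, 5))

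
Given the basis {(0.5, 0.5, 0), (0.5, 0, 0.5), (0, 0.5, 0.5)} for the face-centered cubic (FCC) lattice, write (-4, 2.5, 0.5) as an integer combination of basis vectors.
-2b₁ - 6b₂ + 7b₃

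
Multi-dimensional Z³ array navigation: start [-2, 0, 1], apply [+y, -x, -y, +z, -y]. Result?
(-3, -1, 2)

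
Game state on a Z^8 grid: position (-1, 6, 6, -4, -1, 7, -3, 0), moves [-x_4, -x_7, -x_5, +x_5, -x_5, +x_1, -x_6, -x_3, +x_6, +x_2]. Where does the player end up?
(0, 7, 5, -5, -2, 7, -4, 0)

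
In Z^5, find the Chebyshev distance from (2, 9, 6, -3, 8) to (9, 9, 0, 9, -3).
12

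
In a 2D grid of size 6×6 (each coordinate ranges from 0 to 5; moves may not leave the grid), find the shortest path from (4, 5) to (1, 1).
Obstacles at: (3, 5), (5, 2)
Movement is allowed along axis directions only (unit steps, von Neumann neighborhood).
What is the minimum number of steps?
7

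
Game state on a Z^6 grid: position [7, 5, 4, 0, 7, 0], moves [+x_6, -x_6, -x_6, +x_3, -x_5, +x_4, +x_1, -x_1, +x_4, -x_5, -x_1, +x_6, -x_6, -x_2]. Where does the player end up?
(6, 4, 5, 2, 5, -1)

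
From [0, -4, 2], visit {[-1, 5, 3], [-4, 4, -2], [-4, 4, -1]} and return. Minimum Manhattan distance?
36
(one optimal route: (0, -4, 2) → (-1, 5, 3) → (-4, 4, -2) → (-4, 4, -1) → (0, -4, 2))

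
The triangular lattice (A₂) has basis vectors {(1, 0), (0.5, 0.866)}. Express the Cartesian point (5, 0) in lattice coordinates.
5b₁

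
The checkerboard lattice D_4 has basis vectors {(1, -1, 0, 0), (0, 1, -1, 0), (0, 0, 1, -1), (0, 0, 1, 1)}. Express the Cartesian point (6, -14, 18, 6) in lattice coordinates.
6b₁ - 8b₂ + 2b₃ + 8b₄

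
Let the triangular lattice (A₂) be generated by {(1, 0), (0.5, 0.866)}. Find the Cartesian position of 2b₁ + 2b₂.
(3, 1.732)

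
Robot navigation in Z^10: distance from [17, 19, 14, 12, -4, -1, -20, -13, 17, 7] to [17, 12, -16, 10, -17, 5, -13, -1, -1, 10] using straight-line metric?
41.0366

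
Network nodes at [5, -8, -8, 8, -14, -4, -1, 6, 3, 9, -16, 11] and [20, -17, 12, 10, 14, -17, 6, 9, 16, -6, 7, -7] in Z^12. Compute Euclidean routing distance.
54.4794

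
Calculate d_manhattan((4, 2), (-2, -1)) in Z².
9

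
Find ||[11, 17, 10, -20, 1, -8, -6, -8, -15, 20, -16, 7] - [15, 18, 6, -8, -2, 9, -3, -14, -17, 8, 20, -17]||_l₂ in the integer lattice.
50.3984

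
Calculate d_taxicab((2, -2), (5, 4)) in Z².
9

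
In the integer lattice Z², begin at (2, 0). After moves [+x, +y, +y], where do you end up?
(3, 2)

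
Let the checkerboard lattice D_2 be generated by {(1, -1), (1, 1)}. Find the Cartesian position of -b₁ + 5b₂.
(4, 6)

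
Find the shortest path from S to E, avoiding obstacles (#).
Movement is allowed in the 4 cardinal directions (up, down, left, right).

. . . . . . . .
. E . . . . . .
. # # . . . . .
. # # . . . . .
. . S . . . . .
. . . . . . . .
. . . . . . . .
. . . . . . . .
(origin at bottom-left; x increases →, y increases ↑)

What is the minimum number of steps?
6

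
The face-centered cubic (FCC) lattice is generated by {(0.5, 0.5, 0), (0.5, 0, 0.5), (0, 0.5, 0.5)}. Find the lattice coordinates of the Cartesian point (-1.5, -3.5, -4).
-b₁ - 2b₂ - 6b₃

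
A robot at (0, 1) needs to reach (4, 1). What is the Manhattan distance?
4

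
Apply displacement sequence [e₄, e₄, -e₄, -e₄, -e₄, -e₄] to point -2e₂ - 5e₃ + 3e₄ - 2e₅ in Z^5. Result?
(0, -2, -5, 1, -2)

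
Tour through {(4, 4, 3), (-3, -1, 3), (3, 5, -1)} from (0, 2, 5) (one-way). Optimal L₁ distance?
26
(one optimal route: (0, 2, 5) → (-3, -1, 3) → (4, 4, 3) → (3, 5, -1))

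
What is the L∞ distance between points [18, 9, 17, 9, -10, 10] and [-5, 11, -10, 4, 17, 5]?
27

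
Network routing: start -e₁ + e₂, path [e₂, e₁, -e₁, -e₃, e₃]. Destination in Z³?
(-1, 2, 0)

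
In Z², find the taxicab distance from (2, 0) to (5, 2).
5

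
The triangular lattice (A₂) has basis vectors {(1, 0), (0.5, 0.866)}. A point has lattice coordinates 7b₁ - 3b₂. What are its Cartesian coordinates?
(5.5, -2.598)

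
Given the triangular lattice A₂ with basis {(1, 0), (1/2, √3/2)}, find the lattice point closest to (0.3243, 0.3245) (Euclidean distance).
(0, 0)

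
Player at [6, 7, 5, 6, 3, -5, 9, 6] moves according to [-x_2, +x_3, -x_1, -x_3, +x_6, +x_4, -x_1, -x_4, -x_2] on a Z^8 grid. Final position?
(4, 5, 5, 6, 3, -4, 9, 6)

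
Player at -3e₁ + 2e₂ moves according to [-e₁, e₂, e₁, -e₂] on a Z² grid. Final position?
(-3, 2)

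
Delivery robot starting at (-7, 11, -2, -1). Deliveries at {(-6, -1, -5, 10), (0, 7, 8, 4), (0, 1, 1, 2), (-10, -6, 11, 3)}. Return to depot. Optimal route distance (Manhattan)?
124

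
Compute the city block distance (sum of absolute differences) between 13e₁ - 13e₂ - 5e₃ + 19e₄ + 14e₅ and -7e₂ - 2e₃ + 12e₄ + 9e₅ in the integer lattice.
34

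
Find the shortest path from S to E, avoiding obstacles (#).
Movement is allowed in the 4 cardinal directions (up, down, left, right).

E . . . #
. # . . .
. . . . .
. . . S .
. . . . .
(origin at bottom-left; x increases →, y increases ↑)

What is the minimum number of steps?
6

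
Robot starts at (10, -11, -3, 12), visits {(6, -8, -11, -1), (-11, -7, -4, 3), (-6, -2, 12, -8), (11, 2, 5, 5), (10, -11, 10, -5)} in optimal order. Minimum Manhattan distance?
153
(one optimal route: (10, -11, -3, 12) → (6, -8, -11, -1) → (-11, -7, -4, 3) → (-6, -2, 12, -8) → (10, -11, 10, -5) → (11, 2, 5, 5))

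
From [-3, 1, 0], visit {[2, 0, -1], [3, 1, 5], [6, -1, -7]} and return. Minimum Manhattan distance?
46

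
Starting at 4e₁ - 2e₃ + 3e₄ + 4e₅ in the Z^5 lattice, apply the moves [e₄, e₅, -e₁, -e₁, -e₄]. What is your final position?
(2, 0, -2, 3, 5)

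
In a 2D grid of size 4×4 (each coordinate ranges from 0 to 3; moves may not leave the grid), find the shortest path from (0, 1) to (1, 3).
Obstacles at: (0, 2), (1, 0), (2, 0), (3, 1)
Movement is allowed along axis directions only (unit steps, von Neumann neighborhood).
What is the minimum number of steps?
3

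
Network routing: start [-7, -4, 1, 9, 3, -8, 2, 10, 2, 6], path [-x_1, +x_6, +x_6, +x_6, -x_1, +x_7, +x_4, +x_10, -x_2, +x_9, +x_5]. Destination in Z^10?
(-9, -5, 1, 10, 4, -5, 3, 10, 3, 7)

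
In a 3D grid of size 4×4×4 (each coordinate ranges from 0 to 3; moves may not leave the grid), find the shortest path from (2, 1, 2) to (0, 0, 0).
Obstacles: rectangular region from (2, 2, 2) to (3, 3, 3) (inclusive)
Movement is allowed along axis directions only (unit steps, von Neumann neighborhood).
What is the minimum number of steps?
5
(one shortest path: (2, 1, 2) → (1, 1, 2) → (0, 1, 2) → (0, 0, 2) → (0, 0, 1) → (0, 0, 0))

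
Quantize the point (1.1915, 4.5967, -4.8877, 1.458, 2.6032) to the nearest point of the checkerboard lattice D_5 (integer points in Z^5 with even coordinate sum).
(1, 5, -5, 2, 3)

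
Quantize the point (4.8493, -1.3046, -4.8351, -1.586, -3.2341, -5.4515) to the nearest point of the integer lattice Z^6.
(5, -1, -5, -2, -3, -5)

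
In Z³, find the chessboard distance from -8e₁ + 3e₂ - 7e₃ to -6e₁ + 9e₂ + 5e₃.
12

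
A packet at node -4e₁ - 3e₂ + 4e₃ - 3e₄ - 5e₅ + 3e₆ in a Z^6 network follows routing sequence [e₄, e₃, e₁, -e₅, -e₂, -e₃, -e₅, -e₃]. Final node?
(-3, -4, 3, -2, -7, 3)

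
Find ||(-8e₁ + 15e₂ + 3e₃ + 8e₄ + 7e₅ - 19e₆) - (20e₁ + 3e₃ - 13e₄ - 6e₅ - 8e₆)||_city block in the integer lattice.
88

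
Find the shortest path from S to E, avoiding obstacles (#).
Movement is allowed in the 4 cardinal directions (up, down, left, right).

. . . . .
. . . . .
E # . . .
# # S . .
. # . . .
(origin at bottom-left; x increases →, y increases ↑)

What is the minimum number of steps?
5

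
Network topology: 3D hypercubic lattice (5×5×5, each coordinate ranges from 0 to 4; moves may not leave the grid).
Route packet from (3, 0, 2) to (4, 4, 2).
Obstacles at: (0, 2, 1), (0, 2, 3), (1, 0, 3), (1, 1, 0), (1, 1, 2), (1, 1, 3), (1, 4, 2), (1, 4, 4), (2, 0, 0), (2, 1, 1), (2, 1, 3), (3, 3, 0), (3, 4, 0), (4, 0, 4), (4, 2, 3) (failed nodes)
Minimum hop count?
5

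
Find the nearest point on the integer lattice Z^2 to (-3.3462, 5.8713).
(-3, 6)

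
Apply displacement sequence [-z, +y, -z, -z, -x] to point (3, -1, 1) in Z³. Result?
(2, 0, -2)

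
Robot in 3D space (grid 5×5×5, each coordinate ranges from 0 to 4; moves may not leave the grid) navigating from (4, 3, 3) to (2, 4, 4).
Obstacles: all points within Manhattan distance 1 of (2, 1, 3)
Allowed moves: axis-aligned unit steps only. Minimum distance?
4
(one shortest path: (4, 3, 3) → (3, 3, 3) → (2, 3, 3) → (2, 4, 3) → (2, 4, 4))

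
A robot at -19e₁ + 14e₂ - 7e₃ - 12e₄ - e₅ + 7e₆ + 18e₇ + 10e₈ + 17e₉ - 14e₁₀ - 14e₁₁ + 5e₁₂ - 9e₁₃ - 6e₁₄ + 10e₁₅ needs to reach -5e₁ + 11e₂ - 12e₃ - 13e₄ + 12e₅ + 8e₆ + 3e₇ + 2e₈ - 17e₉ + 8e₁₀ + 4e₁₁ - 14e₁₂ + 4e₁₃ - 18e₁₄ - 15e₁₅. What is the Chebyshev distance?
34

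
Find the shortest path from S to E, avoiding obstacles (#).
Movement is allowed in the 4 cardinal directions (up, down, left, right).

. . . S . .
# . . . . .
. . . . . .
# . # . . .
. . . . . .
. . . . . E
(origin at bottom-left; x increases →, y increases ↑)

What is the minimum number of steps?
7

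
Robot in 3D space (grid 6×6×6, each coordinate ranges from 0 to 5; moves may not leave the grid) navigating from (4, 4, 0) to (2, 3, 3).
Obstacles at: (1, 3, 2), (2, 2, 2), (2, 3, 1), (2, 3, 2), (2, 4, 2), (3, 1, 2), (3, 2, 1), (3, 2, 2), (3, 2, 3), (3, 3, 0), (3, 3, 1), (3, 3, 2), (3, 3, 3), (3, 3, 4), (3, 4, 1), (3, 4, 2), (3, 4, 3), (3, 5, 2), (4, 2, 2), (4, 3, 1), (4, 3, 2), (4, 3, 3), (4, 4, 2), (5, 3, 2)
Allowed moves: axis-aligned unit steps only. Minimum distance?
8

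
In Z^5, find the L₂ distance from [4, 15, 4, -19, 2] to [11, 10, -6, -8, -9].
20.3961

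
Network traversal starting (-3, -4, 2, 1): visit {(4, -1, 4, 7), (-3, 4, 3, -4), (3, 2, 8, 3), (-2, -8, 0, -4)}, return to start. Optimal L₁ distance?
78
(one optimal route: (-3, -4, 2, 1) → (4, -1, 4, 7) → (3, 2, 8, 3) → (-3, 4, 3, -4) → (-2, -8, 0, -4) → (-3, -4, 2, 1))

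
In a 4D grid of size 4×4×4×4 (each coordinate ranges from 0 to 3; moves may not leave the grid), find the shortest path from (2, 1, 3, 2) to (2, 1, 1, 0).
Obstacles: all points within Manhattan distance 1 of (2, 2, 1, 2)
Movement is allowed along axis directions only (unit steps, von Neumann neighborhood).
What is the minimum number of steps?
4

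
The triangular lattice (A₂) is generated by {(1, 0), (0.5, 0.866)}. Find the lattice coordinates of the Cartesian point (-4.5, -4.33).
-2b₁ - 5b₂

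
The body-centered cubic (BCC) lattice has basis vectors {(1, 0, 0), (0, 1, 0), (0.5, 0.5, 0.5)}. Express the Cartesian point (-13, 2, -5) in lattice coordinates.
-8b₁ + 7b₂ - 10b₃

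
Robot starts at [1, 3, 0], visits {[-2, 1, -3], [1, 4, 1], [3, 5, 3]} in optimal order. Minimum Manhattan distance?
22
(one optimal route: (1, 3, 0) → (1, 4, 1) → (3, 5, 3) → (-2, 1, -3))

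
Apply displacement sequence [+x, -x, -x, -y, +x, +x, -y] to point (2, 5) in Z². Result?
(3, 3)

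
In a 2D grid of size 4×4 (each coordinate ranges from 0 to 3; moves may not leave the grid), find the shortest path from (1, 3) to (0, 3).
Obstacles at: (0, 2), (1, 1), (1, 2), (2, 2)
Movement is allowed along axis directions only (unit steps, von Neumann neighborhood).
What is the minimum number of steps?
1
(one shortest path: (1, 3) → (0, 3))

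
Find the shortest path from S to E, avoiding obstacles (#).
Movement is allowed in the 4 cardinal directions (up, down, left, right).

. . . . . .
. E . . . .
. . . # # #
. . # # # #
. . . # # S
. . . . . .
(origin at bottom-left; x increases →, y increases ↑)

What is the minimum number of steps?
9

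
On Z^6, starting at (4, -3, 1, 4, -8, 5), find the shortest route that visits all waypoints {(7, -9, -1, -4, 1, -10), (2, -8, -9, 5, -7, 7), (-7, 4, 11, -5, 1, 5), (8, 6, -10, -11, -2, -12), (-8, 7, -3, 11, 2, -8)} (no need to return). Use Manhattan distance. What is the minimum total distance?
208
(one optimal route: (4, -3, 1, 4, -8, 5) → (2, -8, -9, 5, -7, 7) → (7, -9, -1, -4, 1, -10) → (8, 6, -10, -11, -2, -12) → (-8, 7, -3, 11, 2, -8) → (-7, 4, 11, -5, 1, 5))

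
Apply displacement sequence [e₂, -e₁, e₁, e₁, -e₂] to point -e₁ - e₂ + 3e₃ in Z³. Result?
(0, -1, 3)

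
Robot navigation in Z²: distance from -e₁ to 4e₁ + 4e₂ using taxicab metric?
9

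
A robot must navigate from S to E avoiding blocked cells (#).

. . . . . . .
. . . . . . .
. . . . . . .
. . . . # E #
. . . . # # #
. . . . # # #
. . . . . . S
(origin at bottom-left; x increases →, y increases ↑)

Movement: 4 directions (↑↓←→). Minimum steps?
10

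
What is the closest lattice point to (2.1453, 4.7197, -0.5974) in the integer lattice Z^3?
(2, 5, -1)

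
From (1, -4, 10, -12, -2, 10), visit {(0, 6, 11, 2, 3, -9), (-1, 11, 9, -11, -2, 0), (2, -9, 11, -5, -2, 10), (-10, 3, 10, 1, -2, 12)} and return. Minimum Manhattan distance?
152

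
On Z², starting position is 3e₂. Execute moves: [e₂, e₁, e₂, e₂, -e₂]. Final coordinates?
(1, 5)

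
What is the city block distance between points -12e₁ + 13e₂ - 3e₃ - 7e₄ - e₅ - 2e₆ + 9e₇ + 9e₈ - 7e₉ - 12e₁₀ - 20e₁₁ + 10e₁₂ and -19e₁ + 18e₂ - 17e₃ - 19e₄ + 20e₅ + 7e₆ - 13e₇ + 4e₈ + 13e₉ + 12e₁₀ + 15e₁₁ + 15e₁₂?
179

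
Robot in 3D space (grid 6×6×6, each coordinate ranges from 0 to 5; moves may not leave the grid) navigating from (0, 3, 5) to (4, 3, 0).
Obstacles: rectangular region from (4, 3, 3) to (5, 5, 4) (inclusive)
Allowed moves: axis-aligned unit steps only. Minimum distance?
9
(one shortest path: (0, 3, 5) → (1, 3, 5) → (2, 3, 5) → (3, 3, 5) → (3, 3, 4) → (3, 3, 3) → (3, 3, 2) → (4, 3, 2) → (4, 3, 1) → (4, 3, 0))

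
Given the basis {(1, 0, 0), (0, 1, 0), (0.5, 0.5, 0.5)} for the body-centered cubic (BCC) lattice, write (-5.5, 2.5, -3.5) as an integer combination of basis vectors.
-2b₁ + 6b₂ - 7b₃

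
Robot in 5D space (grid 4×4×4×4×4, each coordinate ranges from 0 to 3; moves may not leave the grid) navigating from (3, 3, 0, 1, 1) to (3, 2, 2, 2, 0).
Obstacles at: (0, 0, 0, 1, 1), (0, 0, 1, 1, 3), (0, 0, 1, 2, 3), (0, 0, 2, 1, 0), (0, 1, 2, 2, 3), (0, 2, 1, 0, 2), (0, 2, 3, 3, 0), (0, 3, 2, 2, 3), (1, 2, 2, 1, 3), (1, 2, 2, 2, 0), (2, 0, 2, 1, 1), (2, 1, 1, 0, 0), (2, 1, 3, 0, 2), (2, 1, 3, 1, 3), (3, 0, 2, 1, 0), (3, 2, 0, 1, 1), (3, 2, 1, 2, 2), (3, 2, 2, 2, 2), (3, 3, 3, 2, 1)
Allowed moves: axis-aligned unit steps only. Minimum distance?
5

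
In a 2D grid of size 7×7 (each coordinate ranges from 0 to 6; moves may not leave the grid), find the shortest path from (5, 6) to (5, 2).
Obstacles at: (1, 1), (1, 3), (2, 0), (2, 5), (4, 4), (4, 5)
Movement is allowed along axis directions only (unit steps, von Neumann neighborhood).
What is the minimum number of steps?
4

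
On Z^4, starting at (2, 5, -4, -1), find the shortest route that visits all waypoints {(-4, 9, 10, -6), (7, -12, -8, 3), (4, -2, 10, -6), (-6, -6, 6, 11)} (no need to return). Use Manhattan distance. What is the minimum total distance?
124
(one optimal route: (2, 5, -4, -1) → (-4, 9, 10, -6) → (4, -2, 10, -6) → (-6, -6, 6, 11) → (7, -12, -8, 3))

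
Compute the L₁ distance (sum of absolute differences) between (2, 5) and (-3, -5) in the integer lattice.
15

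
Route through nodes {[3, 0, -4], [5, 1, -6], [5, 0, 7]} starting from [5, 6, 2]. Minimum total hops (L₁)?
29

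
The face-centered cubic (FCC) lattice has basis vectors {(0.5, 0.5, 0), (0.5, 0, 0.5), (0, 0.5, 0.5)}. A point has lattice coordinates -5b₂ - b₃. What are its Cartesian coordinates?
(-2.5, -0.5, -3)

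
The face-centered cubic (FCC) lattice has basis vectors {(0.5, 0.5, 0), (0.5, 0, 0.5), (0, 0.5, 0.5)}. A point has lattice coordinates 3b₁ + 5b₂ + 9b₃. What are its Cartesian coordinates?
(4, 6, 7)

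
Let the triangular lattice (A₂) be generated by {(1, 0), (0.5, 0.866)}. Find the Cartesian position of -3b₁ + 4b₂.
(-1, 3.464)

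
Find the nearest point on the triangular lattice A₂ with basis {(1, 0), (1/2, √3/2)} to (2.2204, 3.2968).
(2, 3.464)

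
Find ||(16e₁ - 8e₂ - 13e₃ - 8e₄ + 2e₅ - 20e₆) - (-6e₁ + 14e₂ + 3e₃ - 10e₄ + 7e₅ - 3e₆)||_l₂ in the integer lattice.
39.2683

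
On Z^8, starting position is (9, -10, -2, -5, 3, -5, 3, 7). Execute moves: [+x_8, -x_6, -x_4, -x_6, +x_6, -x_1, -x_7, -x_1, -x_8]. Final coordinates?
(7, -10, -2, -6, 3, -6, 2, 7)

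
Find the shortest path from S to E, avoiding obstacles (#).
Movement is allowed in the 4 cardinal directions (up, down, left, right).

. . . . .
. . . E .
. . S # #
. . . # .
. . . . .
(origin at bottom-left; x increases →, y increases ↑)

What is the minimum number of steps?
2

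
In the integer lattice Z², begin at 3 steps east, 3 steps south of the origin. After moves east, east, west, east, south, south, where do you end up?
(5, -5)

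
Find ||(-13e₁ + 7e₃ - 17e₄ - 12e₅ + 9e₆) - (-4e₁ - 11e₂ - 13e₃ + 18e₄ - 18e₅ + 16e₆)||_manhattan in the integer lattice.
88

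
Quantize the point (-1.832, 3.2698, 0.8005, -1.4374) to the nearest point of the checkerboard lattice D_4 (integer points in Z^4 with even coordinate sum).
(-2, 3, 1, -2)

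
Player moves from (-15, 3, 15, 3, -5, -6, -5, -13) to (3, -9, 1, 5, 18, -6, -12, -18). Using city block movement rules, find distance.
81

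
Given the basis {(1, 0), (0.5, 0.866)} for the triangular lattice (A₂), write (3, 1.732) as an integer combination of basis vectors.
2b₁ + 2b₂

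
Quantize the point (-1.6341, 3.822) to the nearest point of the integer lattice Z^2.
(-2, 4)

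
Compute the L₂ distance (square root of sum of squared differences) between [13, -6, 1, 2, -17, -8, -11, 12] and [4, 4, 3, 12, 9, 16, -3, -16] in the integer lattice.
48.8365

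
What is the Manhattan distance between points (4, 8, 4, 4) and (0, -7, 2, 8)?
25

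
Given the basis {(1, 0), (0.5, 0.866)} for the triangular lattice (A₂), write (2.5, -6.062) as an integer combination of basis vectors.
6b₁ - 7b₂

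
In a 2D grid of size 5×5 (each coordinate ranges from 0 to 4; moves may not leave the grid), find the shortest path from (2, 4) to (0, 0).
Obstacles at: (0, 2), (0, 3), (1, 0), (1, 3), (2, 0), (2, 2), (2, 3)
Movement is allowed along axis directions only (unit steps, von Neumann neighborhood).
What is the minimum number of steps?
8
(one shortest path: (2, 4) → (3, 4) → (3, 3) → (3, 2) → (3, 1) → (2, 1) → (1, 1) → (0, 1) → (0, 0))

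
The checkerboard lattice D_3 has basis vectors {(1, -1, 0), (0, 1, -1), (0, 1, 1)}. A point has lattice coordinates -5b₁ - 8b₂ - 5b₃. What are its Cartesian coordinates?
(-5, -8, 3)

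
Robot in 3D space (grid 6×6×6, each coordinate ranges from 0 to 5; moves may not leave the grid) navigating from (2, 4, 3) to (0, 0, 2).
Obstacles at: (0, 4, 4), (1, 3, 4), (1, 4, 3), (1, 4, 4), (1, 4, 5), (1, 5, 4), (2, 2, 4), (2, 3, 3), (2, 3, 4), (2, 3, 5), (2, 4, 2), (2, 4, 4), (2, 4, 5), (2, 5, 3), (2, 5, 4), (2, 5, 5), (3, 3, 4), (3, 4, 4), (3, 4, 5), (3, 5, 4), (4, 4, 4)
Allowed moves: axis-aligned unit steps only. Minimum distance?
9
(one shortest path: (2, 4, 3) → (3, 4, 3) → (3, 3, 3) → (3, 2, 3) → (2, 2, 3) → (1, 2, 3) → (0, 2, 3) → (0, 1, 3) → (0, 0, 3) → (0, 0, 2))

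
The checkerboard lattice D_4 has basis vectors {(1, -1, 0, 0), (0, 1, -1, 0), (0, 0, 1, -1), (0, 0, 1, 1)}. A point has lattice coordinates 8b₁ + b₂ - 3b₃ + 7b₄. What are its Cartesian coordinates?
(8, -7, 3, 10)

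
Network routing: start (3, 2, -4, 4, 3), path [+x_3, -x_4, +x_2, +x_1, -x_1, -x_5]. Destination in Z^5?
(3, 3, -3, 3, 2)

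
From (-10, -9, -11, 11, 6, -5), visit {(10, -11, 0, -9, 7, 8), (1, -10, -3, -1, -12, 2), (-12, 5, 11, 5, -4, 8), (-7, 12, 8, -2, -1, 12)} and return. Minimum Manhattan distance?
266
(one optimal route: (-10, -9, -11, 11, 6, -5) → (1, -10, -3, -1, -12, 2) → (10, -11, 0, -9, 7, 8) → (-7, 12, 8, -2, -1, 12) → (-12, 5, 11, 5, -4, 8) → (-10, -9, -11, 11, 6, -5))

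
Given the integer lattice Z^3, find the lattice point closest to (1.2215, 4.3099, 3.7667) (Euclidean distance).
(1, 4, 4)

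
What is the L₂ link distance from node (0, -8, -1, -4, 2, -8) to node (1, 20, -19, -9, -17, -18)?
39.9375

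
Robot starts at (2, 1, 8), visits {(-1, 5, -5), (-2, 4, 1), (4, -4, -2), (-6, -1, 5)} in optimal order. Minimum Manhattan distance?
51
(one optimal route: (2, 1, 8) → (-6, -1, 5) → (-2, 4, 1) → (-1, 5, -5) → (4, -4, -2))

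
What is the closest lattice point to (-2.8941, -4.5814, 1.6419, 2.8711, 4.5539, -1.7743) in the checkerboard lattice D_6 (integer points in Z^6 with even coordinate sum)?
(-3, -5, 2, 3, 5, -2)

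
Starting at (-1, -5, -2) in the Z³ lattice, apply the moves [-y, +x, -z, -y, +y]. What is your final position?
(0, -6, -3)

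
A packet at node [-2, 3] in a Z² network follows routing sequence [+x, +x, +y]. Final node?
(0, 4)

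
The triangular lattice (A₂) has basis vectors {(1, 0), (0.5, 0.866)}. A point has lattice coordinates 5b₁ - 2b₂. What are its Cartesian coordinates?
(4, -1.732)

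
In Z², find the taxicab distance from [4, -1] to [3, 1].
3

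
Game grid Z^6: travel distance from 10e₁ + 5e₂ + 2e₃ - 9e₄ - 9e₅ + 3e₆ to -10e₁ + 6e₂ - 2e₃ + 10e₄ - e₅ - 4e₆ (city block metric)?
59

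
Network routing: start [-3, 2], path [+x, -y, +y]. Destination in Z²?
(-2, 2)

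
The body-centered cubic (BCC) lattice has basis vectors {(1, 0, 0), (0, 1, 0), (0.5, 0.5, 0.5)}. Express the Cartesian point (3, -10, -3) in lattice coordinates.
6b₁ - 7b₂ - 6b₃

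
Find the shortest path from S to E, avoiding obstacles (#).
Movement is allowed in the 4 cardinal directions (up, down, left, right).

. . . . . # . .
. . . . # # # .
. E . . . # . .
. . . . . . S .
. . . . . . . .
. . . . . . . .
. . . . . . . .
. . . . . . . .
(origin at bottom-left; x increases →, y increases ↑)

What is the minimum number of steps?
6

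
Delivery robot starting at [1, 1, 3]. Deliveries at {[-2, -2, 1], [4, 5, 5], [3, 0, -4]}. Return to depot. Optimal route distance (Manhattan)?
44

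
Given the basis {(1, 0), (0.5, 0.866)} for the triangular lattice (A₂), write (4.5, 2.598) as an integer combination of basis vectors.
3b₁ + 3b₂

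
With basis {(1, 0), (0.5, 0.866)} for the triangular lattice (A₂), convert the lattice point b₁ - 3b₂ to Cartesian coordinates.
(-0.5, -2.598)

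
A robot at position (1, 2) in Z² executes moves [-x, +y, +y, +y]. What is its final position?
(0, 5)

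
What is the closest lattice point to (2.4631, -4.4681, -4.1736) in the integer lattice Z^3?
(2, -4, -4)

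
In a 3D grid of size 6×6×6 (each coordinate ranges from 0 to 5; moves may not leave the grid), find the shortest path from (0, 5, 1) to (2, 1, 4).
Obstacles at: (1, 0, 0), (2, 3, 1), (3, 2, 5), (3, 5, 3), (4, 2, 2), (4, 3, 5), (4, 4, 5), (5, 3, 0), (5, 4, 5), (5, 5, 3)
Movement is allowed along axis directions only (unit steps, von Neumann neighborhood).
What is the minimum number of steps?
9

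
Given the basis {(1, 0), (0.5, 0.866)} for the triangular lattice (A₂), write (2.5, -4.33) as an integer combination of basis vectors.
5b₁ - 5b₂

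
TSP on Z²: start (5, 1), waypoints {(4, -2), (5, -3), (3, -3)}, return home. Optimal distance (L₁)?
12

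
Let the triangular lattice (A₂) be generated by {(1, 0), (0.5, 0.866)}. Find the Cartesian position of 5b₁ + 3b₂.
(6.5, 2.598)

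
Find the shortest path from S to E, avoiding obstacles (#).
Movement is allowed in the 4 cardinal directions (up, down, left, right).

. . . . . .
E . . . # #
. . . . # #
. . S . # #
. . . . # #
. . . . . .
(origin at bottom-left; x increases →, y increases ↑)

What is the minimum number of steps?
4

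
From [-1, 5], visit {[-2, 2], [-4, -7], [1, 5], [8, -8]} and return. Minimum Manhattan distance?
50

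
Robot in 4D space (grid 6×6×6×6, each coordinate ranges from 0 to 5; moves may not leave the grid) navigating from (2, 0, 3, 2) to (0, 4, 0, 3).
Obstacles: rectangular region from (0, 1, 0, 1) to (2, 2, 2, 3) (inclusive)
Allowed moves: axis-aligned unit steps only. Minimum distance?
10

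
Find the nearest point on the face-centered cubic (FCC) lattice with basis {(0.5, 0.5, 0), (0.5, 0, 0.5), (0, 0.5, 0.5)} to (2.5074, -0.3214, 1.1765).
(2.5, -0.5, 1)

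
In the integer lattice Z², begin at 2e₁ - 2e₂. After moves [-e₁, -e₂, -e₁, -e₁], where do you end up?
(-1, -3)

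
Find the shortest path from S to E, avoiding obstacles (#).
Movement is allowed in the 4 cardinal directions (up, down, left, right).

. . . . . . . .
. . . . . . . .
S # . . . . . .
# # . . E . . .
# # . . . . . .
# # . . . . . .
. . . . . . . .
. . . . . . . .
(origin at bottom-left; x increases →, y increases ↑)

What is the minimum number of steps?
7
(one shortest path: (0, 5) → (0, 6) → (1, 6) → (2, 6) → (3, 6) → (4, 6) → (4, 5) → (4, 4))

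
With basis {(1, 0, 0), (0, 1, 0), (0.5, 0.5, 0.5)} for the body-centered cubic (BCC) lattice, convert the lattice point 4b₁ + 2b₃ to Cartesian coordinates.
(5, 1, 1)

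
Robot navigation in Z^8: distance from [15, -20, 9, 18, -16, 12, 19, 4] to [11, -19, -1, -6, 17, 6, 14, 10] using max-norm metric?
33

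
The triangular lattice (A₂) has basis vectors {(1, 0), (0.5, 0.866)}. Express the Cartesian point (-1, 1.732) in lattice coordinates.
-2b₁ + 2b₂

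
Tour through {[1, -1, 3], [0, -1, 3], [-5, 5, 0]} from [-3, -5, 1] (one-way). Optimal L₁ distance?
25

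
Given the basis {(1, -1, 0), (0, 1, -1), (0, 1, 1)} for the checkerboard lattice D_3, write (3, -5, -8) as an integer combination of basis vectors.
3b₁ + 3b₂ - 5b₃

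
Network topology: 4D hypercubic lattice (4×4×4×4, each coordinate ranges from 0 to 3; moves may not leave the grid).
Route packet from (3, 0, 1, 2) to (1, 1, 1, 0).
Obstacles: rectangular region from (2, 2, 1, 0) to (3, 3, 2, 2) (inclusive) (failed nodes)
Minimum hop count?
5
(one shortest path: (3, 0, 1, 2) → (2, 0, 1, 2) → (1, 0, 1, 2) → (1, 1, 1, 2) → (1, 1, 1, 1) → (1, 1, 1, 0))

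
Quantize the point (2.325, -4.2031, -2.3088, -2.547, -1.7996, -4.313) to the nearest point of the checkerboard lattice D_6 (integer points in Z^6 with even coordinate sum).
(2, -4, -2, -2, -2, -4)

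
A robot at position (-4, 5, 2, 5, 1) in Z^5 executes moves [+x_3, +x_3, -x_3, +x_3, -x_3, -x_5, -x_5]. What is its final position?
(-4, 5, 3, 5, -1)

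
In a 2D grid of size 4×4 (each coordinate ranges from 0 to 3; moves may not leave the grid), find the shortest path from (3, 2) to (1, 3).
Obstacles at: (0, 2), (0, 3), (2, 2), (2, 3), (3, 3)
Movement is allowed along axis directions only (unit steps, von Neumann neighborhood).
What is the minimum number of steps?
5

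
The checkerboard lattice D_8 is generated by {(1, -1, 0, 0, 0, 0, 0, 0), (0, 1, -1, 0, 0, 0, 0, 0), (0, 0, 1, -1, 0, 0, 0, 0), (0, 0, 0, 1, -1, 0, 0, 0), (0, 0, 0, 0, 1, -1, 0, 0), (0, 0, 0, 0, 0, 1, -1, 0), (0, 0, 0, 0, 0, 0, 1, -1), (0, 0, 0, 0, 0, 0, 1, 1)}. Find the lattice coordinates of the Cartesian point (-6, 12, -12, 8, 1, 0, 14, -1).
-6b₁ + 6b₂ - 6b₃ + 2b₄ + 3b₅ + 3b₆ + 9b₇ + 8b₈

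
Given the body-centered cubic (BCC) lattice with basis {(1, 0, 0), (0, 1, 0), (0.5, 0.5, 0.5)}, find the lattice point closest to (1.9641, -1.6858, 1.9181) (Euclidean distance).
(2, -2, 2)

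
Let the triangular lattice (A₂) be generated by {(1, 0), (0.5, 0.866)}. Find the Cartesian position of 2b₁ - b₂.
(1.5, -0.866)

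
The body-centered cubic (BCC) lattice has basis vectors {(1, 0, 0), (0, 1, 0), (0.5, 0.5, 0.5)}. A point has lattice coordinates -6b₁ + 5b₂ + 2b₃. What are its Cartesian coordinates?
(-5, 6, 1)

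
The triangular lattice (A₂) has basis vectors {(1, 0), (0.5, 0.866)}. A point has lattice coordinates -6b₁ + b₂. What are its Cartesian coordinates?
(-5.5, 0.866)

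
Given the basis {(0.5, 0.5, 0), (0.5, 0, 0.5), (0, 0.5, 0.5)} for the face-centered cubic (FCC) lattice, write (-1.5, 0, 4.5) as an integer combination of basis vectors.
-6b₁ + 3b₂ + 6b₃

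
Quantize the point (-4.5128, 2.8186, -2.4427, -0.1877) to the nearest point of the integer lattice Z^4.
(-5, 3, -2, 0)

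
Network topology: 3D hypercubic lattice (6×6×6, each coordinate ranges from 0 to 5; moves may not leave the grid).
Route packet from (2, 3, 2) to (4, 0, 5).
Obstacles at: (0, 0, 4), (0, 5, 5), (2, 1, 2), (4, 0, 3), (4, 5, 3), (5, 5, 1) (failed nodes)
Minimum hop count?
8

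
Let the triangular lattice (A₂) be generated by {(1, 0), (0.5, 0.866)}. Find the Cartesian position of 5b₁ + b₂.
(5.5, 0.866)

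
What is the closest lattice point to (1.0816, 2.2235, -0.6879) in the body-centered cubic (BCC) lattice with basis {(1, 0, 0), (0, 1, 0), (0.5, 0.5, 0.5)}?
(1, 2, -1)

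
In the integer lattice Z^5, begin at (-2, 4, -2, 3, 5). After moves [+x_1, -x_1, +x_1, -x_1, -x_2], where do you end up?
(-2, 3, -2, 3, 5)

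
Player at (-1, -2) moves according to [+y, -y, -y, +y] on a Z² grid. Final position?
(-1, -2)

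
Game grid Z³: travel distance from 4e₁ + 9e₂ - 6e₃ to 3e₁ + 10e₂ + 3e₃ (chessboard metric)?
9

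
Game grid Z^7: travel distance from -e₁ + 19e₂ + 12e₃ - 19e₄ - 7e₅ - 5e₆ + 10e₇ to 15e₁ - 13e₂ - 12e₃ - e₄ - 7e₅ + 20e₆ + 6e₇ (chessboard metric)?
32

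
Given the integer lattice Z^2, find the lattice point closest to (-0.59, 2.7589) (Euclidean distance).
(-1, 3)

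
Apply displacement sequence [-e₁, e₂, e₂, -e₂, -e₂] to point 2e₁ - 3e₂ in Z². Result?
(1, -3)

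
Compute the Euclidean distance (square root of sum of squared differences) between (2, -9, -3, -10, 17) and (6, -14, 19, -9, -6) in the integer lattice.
32.4808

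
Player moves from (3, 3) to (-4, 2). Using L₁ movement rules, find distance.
8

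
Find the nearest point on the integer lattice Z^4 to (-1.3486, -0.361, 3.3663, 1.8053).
(-1, 0, 3, 2)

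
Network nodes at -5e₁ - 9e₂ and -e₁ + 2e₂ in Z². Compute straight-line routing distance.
11.7047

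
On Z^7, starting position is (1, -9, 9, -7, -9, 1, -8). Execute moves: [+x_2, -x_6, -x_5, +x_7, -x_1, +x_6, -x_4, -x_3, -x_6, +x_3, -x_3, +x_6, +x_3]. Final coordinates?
(0, -8, 9, -8, -10, 1, -7)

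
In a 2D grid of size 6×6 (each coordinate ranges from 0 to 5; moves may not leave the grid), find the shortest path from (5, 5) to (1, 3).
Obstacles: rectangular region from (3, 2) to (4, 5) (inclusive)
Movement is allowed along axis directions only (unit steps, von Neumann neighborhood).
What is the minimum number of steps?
10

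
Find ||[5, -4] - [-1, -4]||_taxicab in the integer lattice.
6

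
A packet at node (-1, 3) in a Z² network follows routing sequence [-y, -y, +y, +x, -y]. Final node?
(0, 1)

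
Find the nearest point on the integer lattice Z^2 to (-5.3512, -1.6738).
(-5, -2)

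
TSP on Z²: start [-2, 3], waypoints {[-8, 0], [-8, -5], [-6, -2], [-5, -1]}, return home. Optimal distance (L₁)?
28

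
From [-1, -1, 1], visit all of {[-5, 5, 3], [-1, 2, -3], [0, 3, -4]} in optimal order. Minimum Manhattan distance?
24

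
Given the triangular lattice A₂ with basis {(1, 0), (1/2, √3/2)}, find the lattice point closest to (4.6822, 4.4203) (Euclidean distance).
(4.5, 4.33)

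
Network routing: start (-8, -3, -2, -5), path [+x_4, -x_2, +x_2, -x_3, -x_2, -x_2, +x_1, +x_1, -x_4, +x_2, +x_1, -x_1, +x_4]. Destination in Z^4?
(-6, -4, -3, -4)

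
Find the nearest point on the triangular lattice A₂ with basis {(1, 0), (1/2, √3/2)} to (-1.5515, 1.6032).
(-2, 1.732)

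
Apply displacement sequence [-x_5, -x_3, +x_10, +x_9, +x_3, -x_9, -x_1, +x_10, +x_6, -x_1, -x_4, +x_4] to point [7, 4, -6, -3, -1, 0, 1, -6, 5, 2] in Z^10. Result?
(5, 4, -6, -3, -2, 1, 1, -6, 5, 4)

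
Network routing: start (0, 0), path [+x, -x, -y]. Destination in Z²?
(0, -1)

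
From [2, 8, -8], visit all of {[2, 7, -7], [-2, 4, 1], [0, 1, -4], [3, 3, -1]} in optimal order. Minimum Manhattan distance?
29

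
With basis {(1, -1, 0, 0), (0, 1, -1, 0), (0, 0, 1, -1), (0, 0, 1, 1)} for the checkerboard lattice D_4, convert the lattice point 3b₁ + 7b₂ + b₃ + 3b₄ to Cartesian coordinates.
(3, 4, -3, 2)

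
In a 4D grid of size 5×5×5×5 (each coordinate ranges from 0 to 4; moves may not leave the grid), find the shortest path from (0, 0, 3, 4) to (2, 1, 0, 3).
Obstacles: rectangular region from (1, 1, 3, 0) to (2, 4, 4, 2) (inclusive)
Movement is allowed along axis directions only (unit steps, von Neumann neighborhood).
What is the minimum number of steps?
7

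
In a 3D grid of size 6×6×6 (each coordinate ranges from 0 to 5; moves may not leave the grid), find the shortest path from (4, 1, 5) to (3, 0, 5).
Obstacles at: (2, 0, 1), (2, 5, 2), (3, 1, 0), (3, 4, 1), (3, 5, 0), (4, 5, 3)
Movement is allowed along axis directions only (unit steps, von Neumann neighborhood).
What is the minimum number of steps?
2
(one shortest path: (4, 1, 5) → (3, 1, 5) → (3, 0, 5))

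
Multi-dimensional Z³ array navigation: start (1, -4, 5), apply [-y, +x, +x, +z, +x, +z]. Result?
(4, -5, 7)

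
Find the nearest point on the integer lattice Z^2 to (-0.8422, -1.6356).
(-1, -2)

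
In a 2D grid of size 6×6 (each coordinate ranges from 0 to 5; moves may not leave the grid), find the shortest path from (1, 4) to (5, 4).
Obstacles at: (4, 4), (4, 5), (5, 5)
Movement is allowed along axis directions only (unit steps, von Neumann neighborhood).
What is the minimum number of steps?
6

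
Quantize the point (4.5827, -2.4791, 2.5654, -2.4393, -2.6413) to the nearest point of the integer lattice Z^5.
(5, -2, 3, -2, -3)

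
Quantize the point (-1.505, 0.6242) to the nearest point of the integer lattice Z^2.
(-2, 1)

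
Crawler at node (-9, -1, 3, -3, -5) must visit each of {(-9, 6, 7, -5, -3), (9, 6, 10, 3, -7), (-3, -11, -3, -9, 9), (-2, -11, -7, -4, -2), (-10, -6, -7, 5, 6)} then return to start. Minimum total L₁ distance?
194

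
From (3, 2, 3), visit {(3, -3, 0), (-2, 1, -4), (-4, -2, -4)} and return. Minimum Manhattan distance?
38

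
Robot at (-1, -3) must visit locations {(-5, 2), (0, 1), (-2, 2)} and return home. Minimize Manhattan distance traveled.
20
(one optimal route: (-1, -3) → (-5, 2) → (-2, 2) → (0, 1) → (-1, -3))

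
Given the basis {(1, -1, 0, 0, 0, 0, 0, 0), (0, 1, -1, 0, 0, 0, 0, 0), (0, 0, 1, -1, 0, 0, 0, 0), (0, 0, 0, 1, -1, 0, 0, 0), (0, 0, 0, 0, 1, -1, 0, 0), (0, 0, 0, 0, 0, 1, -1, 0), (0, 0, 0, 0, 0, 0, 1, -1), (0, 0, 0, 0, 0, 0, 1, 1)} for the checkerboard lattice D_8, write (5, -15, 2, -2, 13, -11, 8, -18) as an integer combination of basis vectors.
5b₁ - 10b₂ - 8b₃ - 10b₄ + 3b₅ - 8b₆ + 9b₇ - 9b₈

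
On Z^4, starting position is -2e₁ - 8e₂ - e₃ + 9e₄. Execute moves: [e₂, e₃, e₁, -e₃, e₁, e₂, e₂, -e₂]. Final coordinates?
(0, -6, -1, 9)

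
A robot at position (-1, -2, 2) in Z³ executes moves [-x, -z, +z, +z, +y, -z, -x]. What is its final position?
(-3, -1, 2)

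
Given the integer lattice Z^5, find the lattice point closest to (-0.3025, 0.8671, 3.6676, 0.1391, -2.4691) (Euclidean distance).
(0, 1, 4, 0, -2)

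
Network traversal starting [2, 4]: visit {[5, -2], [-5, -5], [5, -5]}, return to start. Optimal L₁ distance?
38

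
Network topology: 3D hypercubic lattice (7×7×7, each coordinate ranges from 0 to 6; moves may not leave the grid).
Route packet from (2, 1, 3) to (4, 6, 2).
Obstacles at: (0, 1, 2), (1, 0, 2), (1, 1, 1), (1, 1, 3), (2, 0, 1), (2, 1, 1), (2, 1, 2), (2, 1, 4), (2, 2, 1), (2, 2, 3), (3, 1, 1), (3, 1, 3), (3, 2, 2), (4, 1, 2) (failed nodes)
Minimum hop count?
10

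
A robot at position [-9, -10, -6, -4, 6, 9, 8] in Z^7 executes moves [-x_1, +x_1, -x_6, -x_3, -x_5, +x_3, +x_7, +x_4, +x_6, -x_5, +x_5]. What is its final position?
(-9, -10, -6, -3, 5, 9, 9)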